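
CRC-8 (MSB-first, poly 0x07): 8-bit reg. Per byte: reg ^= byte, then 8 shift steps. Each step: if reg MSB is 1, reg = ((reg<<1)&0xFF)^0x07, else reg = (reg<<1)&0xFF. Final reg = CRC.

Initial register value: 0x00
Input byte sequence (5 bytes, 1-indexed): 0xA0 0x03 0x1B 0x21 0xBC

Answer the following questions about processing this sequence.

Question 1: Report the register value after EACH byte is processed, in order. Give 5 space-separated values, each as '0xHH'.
0x69 0x11 0x36 0x65 0x01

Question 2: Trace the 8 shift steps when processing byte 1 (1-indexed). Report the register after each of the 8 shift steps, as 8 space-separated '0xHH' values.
Answer: 0x47 0x8E 0x1B 0x36 0x6C 0xD8 0xB7 0x69

Derivation:
Register before byte 1: 0x00
After XOR with byte 0xA0: 0xA0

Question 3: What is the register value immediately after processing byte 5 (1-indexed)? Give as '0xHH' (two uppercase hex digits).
Answer: 0x01

Derivation:
After byte 1 (0xA0): reg=0x69
After byte 2 (0x03): reg=0x11
After byte 3 (0x1B): reg=0x36
After byte 4 (0x21): reg=0x65
After byte 5 (0xBC): reg=0x01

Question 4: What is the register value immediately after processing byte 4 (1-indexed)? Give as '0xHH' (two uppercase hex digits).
Answer: 0x65

Derivation:
After byte 1 (0xA0): reg=0x69
After byte 2 (0x03): reg=0x11
After byte 3 (0x1B): reg=0x36
After byte 4 (0x21): reg=0x65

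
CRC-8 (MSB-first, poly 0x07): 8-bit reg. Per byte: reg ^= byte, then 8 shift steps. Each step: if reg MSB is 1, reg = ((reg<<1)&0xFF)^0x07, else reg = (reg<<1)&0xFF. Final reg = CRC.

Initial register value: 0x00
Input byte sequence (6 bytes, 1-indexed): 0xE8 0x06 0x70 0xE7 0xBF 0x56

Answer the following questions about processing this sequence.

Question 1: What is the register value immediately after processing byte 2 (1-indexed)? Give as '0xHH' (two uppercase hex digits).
Answer: 0xF9

Derivation:
After byte 1 (0xE8): reg=0x96
After byte 2 (0x06): reg=0xF9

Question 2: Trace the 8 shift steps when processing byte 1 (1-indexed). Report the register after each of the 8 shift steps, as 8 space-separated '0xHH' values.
Register before byte 1: 0x00
After XOR with byte 0xE8: 0xE8

Answer: 0xD7 0xA9 0x55 0xAA 0x53 0xA6 0x4B 0x96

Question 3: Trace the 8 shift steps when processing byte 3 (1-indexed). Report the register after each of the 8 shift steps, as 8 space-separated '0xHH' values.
Answer: 0x15 0x2A 0x54 0xA8 0x57 0xAE 0x5B 0xB6

Derivation:
After byte 1 (0xE8): reg=0x96
After byte 2 (0x06): reg=0xF9
Register before byte 3: 0xF9
After XOR with byte 0x70: 0x89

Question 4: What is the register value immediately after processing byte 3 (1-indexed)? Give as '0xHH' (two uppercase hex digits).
After byte 1 (0xE8): reg=0x96
After byte 2 (0x06): reg=0xF9
After byte 3 (0x70): reg=0xB6

Answer: 0xB6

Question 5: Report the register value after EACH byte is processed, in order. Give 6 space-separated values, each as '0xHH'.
0x96 0xF9 0xB6 0xB0 0x2D 0x66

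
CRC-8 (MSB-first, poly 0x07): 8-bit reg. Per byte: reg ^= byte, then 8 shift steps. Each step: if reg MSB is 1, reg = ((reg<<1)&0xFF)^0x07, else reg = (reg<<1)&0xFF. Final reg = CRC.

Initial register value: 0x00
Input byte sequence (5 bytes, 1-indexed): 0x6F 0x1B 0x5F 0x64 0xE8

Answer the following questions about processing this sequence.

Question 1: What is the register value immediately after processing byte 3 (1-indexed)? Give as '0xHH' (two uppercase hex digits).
After byte 1 (0x6F): reg=0x0A
After byte 2 (0x1B): reg=0x77
After byte 3 (0x5F): reg=0xD8

Answer: 0xD8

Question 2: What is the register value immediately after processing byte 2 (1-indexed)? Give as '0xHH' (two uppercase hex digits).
Answer: 0x77

Derivation:
After byte 1 (0x6F): reg=0x0A
After byte 2 (0x1B): reg=0x77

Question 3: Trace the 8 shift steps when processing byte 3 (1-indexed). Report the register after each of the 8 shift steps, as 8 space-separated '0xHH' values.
Answer: 0x50 0xA0 0x47 0x8E 0x1B 0x36 0x6C 0xD8

Derivation:
After byte 1 (0x6F): reg=0x0A
After byte 2 (0x1B): reg=0x77
Register before byte 3: 0x77
After XOR with byte 0x5F: 0x28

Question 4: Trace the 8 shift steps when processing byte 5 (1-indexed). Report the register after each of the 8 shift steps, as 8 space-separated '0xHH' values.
Answer: 0xAD 0x5D 0xBA 0x73 0xE6 0xCB 0x91 0x25

Derivation:
After byte 1 (0x6F): reg=0x0A
After byte 2 (0x1B): reg=0x77
After byte 3 (0x5F): reg=0xD8
After byte 4 (0x64): reg=0x3D
Register before byte 5: 0x3D
After XOR with byte 0xE8: 0xD5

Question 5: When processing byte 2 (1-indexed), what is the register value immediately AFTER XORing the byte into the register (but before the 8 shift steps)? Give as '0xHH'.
Answer: 0x11

Derivation:
Register before byte 2: 0x0A
Byte 2: 0x1B
0x0A XOR 0x1B = 0x11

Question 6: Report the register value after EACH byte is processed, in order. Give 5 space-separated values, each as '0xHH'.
0x0A 0x77 0xD8 0x3D 0x25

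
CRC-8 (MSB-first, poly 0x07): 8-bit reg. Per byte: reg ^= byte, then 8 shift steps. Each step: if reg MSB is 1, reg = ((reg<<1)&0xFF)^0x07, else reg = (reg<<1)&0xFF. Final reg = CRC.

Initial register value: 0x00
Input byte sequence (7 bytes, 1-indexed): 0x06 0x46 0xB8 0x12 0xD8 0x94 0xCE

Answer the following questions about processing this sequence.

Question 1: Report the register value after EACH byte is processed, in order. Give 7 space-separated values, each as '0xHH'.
0x12 0xAB 0x79 0x16 0x64 0xDE 0x70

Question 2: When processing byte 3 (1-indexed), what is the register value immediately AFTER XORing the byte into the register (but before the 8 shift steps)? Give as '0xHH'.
Answer: 0x13

Derivation:
Register before byte 3: 0xAB
Byte 3: 0xB8
0xAB XOR 0xB8 = 0x13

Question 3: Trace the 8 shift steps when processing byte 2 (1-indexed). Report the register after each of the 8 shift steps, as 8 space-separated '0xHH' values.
After byte 1 (0x06): reg=0x12
Register before byte 2: 0x12
After XOR with byte 0x46: 0x54

Answer: 0xA8 0x57 0xAE 0x5B 0xB6 0x6B 0xD6 0xAB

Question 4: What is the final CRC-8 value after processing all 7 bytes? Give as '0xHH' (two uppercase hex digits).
Answer: 0x70

Derivation:
After byte 1 (0x06): reg=0x12
After byte 2 (0x46): reg=0xAB
After byte 3 (0xB8): reg=0x79
After byte 4 (0x12): reg=0x16
After byte 5 (0xD8): reg=0x64
After byte 6 (0x94): reg=0xDE
After byte 7 (0xCE): reg=0x70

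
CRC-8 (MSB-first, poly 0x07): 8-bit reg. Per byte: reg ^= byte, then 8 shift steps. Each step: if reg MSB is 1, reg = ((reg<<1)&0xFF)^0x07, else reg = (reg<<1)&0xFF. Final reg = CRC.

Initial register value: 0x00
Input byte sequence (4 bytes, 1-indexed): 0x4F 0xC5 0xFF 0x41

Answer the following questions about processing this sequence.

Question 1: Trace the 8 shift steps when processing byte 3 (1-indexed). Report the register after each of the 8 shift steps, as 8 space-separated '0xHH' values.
Answer: 0x64 0xC8 0x97 0x29 0x52 0xA4 0x4F 0x9E

Derivation:
After byte 1 (0x4F): reg=0xEA
After byte 2 (0xC5): reg=0xCD
Register before byte 3: 0xCD
After XOR with byte 0xFF: 0x32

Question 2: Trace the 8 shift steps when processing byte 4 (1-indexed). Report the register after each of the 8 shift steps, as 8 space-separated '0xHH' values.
After byte 1 (0x4F): reg=0xEA
After byte 2 (0xC5): reg=0xCD
After byte 3 (0xFF): reg=0x9E
Register before byte 4: 0x9E
After XOR with byte 0x41: 0xDF

Answer: 0xB9 0x75 0xEA 0xD3 0xA1 0x45 0x8A 0x13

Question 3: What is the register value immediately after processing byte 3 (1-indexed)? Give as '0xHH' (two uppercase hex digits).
After byte 1 (0x4F): reg=0xEA
After byte 2 (0xC5): reg=0xCD
After byte 3 (0xFF): reg=0x9E

Answer: 0x9E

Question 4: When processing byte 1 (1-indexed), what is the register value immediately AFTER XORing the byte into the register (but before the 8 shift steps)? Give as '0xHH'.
Answer: 0x4F

Derivation:
Register before byte 1: 0x00
Byte 1: 0x4F
0x00 XOR 0x4F = 0x4F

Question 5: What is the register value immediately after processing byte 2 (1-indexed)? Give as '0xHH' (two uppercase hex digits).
Answer: 0xCD

Derivation:
After byte 1 (0x4F): reg=0xEA
After byte 2 (0xC5): reg=0xCD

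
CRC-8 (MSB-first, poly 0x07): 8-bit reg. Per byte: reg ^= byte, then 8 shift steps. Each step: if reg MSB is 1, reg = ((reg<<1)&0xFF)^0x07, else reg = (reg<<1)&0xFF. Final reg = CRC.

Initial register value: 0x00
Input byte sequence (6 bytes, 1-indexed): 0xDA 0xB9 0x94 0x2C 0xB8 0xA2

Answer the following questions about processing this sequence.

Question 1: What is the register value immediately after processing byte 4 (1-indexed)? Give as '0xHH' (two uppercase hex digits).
Answer: 0xF0

Derivation:
After byte 1 (0xDA): reg=0x08
After byte 2 (0xB9): reg=0x1E
After byte 3 (0x94): reg=0xBF
After byte 4 (0x2C): reg=0xF0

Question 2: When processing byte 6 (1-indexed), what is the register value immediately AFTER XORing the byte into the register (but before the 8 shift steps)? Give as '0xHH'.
Answer: 0x5D

Derivation:
Register before byte 6: 0xFF
Byte 6: 0xA2
0xFF XOR 0xA2 = 0x5D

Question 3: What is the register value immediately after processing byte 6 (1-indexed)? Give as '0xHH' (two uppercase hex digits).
Answer: 0x94

Derivation:
After byte 1 (0xDA): reg=0x08
After byte 2 (0xB9): reg=0x1E
After byte 3 (0x94): reg=0xBF
After byte 4 (0x2C): reg=0xF0
After byte 5 (0xB8): reg=0xFF
After byte 6 (0xA2): reg=0x94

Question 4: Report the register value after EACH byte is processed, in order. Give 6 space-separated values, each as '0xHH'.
0x08 0x1E 0xBF 0xF0 0xFF 0x94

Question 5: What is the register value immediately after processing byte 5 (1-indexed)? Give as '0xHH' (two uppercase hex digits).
Answer: 0xFF

Derivation:
After byte 1 (0xDA): reg=0x08
After byte 2 (0xB9): reg=0x1E
After byte 3 (0x94): reg=0xBF
After byte 4 (0x2C): reg=0xF0
After byte 5 (0xB8): reg=0xFF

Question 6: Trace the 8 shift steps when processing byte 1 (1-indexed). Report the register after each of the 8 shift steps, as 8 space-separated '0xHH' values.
Register before byte 1: 0x00
After XOR with byte 0xDA: 0xDA

Answer: 0xB3 0x61 0xC2 0x83 0x01 0x02 0x04 0x08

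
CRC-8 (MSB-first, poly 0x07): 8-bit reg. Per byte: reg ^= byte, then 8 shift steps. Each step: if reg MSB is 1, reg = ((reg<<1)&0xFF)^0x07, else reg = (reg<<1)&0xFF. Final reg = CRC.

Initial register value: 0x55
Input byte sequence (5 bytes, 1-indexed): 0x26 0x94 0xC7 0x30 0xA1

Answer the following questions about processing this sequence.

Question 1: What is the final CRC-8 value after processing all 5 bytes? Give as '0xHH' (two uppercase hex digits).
After byte 1 (0x26): reg=0x5E
After byte 2 (0x94): reg=0x78
After byte 3 (0xC7): reg=0x34
After byte 4 (0x30): reg=0x1C
After byte 5 (0xA1): reg=0x3A

Answer: 0x3A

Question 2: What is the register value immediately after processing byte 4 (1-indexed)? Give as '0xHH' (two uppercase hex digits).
After byte 1 (0x26): reg=0x5E
After byte 2 (0x94): reg=0x78
After byte 3 (0xC7): reg=0x34
After byte 4 (0x30): reg=0x1C

Answer: 0x1C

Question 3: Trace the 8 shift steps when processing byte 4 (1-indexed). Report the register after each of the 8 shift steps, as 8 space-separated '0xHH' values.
Answer: 0x08 0x10 0x20 0x40 0x80 0x07 0x0E 0x1C

Derivation:
After byte 1 (0x26): reg=0x5E
After byte 2 (0x94): reg=0x78
After byte 3 (0xC7): reg=0x34
Register before byte 4: 0x34
After XOR with byte 0x30: 0x04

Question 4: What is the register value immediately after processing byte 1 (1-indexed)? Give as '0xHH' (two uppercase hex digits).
After byte 1 (0x26): reg=0x5E

Answer: 0x5E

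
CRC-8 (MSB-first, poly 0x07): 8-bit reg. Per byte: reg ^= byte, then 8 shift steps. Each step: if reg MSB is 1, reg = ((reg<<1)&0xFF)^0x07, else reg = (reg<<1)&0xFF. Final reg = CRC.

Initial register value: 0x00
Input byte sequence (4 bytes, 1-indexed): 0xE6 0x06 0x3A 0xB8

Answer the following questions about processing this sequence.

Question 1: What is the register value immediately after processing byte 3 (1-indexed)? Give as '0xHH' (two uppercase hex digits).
Answer: 0x6B

Derivation:
After byte 1 (0xE6): reg=0xBC
After byte 2 (0x06): reg=0x2F
After byte 3 (0x3A): reg=0x6B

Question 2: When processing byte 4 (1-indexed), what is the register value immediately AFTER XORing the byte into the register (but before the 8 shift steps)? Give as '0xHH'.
Answer: 0xD3

Derivation:
Register before byte 4: 0x6B
Byte 4: 0xB8
0x6B XOR 0xB8 = 0xD3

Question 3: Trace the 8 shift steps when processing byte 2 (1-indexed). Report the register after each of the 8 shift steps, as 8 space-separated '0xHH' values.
Answer: 0x73 0xE6 0xCB 0x91 0x25 0x4A 0x94 0x2F

Derivation:
After byte 1 (0xE6): reg=0xBC
Register before byte 2: 0xBC
After XOR with byte 0x06: 0xBA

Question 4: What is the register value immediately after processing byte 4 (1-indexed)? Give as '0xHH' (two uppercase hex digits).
Answer: 0x37

Derivation:
After byte 1 (0xE6): reg=0xBC
After byte 2 (0x06): reg=0x2F
After byte 3 (0x3A): reg=0x6B
After byte 4 (0xB8): reg=0x37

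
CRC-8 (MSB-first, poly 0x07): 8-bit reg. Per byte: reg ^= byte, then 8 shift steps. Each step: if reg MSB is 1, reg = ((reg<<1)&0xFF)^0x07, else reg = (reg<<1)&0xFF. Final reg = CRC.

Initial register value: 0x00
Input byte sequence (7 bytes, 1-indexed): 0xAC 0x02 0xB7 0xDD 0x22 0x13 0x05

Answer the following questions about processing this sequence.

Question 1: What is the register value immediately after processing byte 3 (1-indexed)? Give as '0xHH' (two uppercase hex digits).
Answer: 0x94

Derivation:
After byte 1 (0xAC): reg=0x4D
After byte 2 (0x02): reg=0xEA
After byte 3 (0xB7): reg=0x94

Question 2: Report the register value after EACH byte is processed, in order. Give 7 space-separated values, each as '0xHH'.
0x4D 0xEA 0x94 0xF8 0x08 0x41 0xDB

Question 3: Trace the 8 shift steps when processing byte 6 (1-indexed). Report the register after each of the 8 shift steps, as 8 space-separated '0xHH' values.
After byte 1 (0xAC): reg=0x4D
After byte 2 (0x02): reg=0xEA
After byte 3 (0xB7): reg=0x94
After byte 4 (0xDD): reg=0xF8
After byte 5 (0x22): reg=0x08
Register before byte 6: 0x08
After XOR with byte 0x13: 0x1B

Answer: 0x36 0x6C 0xD8 0xB7 0x69 0xD2 0xA3 0x41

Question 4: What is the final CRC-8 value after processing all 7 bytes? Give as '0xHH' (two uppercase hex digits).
After byte 1 (0xAC): reg=0x4D
After byte 2 (0x02): reg=0xEA
After byte 3 (0xB7): reg=0x94
After byte 4 (0xDD): reg=0xF8
After byte 5 (0x22): reg=0x08
After byte 6 (0x13): reg=0x41
After byte 7 (0x05): reg=0xDB

Answer: 0xDB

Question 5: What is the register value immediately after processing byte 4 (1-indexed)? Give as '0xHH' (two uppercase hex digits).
After byte 1 (0xAC): reg=0x4D
After byte 2 (0x02): reg=0xEA
After byte 3 (0xB7): reg=0x94
After byte 4 (0xDD): reg=0xF8

Answer: 0xF8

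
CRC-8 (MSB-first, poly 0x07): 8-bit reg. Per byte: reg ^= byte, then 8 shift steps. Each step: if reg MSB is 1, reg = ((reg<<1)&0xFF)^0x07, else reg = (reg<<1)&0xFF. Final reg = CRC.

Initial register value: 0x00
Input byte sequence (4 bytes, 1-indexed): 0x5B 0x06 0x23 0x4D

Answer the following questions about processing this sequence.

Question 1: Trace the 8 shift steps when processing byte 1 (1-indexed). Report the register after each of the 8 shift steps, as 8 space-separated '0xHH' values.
Answer: 0xB6 0x6B 0xD6 0xAB 0x51 0xA2 0x43 0x86

Derivation:
Register before byte 1: 0x00
After XOR with byte 0x5B: 0x5B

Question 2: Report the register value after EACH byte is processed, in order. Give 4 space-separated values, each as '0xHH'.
0x86 0x89 0x5F 0x7E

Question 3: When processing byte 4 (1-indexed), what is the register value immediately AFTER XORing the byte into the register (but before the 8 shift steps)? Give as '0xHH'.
Register before byte 4: 0x5F
Byte 4: 0x4D
0x5F XOR 0x4D = 0x12

Answer: 0x12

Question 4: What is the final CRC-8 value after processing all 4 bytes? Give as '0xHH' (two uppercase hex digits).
After byte 1 (0x5B): reg=0x86
After byte 2 (0x06): reg=0x89
After byte 3 (0x23): reg=0x5F
After byte 4 (0x4D): reg=0x7E

Answer: 0x7E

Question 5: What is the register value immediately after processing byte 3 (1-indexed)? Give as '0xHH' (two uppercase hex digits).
Answer: 0x5F

Derivation:
After byte 1 (0x5B): reg=0x86
After byte 2 (0x06): reg=0x89
After byte 3 (0x23): reg=0x5F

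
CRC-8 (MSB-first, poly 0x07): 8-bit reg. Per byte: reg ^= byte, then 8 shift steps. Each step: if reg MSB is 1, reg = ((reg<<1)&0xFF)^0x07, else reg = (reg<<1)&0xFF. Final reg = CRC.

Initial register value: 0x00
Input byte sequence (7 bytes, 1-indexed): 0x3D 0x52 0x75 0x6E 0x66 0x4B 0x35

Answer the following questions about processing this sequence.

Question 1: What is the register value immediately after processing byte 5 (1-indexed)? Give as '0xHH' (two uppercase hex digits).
Answer: 0xC3

Derivation:
After byte 1 (0x3D): reg=0xB3
After byte 2 (0x52): reg=0xA9
After byte 3 (0x75): reg=0x1A
After byte 4 (0x6E): reg=0x4B
After byte 5 (0x66): reg=0xC3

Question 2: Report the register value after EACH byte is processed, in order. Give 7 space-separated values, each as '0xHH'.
0xB3 0xA9 0x1A 0x4B 0xC3 0xB1 0x95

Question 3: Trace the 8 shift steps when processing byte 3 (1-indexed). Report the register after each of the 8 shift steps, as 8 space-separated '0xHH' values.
Answer: 0xBF 0x79 0xF2 0xE3 0xC1 0x85 0x0D 0x1A

Derivation:
After byte 1 (0x3D): reg=0xB3
After byte 2 (0x52): reg=0xA9
Register before byte 3: 0xA9
After XOR with byte 0x75: 0xDC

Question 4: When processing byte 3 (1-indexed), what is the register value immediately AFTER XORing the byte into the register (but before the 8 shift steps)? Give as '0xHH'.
Register before byte 3: 0xA9
Byte 3: 0x75
0xA9 XOR 0x75 = 0xDC

Answer: 0xDC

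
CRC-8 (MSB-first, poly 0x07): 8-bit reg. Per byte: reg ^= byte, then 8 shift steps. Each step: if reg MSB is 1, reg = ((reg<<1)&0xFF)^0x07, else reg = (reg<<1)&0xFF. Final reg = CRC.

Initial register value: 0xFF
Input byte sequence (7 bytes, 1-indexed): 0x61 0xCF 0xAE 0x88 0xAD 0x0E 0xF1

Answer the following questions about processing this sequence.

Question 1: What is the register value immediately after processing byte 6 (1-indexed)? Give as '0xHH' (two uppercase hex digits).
Answer: 0x1E

Derivation:
After byte 1 (0x61): reg=0xD3
After byte 2 (0xCF): reg=0x54
After byte 3 (0xAE): reg=0xE8
After byte 4 (0x88): reg=0x27
After byte 5 (0xAD): reg=0xBF
After byte 6 (0x0E): reg=0x1E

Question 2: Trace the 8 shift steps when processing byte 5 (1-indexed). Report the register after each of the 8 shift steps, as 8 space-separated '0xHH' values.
After byte 1 (0x61): reg=0xD3
After byte 2 (0xCF): reg=0x54
After byte 3 (0xAE): reg=0xE8
After byte 4 (0x88): reg=0x27
Register before byte 5: 0x27
After XOR with byte 0xAD: 0x8A

Answer: 0x13 0x26 0x4C 0x98 0x37 0x6E 0xDC 0xBF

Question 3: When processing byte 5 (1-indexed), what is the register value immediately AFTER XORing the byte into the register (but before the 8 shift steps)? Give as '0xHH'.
Register before byte 5: 0x27
Byte 5: 0xAD
0x27 XOR 0xAD = 0x8A

Answer: 0x8A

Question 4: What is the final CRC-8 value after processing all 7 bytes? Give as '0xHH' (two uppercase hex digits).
After byte 1 (0x61): reg=0xD3
After byte 2 (0xCF): reg=0x54
After byte 3 (0xAE): reg=0xE8
After byte 4 (0x88): reg=0x27
After byte 5 (0xAD): reg=0xBF
After byte 6 (0x0E): reg=0x1E
After byte 7 (0xF1): reg=0x83

Answer: 0x83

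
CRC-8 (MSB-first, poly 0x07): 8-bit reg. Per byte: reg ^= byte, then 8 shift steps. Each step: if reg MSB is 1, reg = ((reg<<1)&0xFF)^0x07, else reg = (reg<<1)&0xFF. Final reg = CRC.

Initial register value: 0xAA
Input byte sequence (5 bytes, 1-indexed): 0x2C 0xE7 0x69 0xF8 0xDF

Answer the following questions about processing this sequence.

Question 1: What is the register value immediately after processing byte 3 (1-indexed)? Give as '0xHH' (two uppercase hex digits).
After byte 1 (0x2C): reg=0x9B
After byte 2 (0xE7): reg=0x73
After byte 3 (0x69): reg=0x46

Answer: 0x46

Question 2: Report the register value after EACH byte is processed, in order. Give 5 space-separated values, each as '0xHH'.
0x9B 0x73 0x46 0x33 0x8A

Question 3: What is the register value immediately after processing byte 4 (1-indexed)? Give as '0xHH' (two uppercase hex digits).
After byte 1 (0x2C): reg=0x9B
After byte 2 (0xE7): reg=0x73
After byte 3 (0x69): reg=0x46
After byte 4 (0xF8): reg=0x33

Answer: 0x33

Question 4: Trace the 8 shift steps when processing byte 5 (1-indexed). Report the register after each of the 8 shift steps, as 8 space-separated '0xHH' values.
After byte 1 (0x2C): reg=0x9B
After byte 2 (0xE7): reg=0x73
After byte 3 (0x69): reg=0x46
After byte 4 (0xF8): reg=0x33
Register before byte 5: 0x33
After XOR with byte 0xDF: 0xEC

Answer: 0xDF 0xB9 0x75 0xEA 0xD3 0xA1 0x45 0x8A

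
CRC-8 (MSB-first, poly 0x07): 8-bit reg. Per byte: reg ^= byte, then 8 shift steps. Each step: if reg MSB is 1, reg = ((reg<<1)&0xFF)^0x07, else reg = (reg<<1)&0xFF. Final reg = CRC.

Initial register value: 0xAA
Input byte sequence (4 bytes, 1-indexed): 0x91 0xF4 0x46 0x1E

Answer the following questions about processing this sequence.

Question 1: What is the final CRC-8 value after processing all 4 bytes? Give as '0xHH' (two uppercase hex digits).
After byte 1 (0x91): reg=0xA1
After byte 2 (0xF4): reg=0xAC
After byte 3 (0x46): reg=0x98
After byte 4 (0x1E): reg=0x9B

Answer: 0x9B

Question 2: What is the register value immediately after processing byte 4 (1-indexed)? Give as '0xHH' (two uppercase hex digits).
Answer: 0x9B

Derivation:
After byte 1 (0x91): reg=0xA1
After byte 2 (0xF4): reg=0xAC
After byte 3 (0x46): reg=0x98
After byte 4 (0x1E): reg=0x9B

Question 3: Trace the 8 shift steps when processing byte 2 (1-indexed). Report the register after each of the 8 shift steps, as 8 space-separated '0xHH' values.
After byte 1 (0x91): reg=0xA1
Register before byte 2: 0xA1
After XOR with byte 0xF4: 0x55

Answer: 0xAA 0x53 0xA6 0x4B 0x96 0x2B 0x56 0xAC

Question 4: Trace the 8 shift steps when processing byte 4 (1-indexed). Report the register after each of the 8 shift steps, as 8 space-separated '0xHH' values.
After byte 1 (0x91): reg=0xA1
After byte 2 (0xF4): reg=0xAC
After byte 3 (0x46): reg=0x98
Register before byte 4: 0x98
After XOR with byte 0x1E: 0x86

Answer: 0x0B 0x16 0x2C 0x58 0xB0 0x67 0xCE 0x9B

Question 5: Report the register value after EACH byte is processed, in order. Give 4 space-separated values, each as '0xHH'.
0xA1 0xAC 0x98 0x9B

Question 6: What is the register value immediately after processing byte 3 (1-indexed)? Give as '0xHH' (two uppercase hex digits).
After byte 1 (0x91): reg=0xA1
After byte 2 (0xF4): reg=0xAC
After byte 3 (0x46): reg=0x98

Answer: 0x98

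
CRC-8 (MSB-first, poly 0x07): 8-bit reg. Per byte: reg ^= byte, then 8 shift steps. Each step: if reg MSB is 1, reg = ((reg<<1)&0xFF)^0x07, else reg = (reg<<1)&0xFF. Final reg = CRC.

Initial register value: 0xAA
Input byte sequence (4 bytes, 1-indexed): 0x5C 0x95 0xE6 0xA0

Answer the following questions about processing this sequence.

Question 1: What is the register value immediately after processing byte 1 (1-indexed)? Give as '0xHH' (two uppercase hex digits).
Answer: 0xCC

Derivation:
After byte 1 (0x5C): reg=0xCC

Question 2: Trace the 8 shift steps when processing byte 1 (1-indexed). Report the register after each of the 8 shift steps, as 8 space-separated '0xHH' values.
Register before byte 1: 0xAA
After XOR with byte 0x5C: 0xF6

Answer: 0xEB 0xD1 0xA5 0x4D 0x9A 0x33 0x66 0xCC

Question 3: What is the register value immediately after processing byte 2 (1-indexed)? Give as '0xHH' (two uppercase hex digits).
Answer: 0x88

Derivation:
After byte 1 (0x5C): reg=0xCC
After byte 2 (0x95): reg=0x88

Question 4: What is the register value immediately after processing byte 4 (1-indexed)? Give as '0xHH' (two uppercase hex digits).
Answer: 0x4A

Derivation:
After byte 1 (0x5C): reg=0xCC
After byte 2 (0x95): reg=0x88
After byte 3 (0xE6): reg=0x0D
After byte 4 (0xA0): reg=0x4A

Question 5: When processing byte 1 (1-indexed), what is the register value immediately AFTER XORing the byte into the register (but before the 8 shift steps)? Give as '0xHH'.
Answer: 0xF6

Derivation:
Register before byte 1: 0xAA
Byte 1: 0x5C
0xAA XOR 0x5C = 0xF6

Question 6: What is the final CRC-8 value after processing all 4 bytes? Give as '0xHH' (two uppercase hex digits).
After byte 1 (0x5C): reg=0xCC
After byte 2 (0x95): reg=0x88
After byte 3 (0xE6): reg=0x0D
After byte 4 (0xA0): reg=0x4A

Answer: 0x4A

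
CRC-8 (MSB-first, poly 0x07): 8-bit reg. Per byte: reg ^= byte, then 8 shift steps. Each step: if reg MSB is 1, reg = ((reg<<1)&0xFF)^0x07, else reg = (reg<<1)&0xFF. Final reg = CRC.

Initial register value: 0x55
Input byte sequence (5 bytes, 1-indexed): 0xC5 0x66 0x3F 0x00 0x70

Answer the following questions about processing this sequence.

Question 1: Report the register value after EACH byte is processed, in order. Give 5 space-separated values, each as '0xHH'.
0xF9 0xD4 0x9F 0xD4 0x75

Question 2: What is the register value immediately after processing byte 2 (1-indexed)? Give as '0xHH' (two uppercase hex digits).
After byte 1 (0xC5): reg=0xF9
After byte 2 (0x66): reg=0xD4

Answer: 0xD4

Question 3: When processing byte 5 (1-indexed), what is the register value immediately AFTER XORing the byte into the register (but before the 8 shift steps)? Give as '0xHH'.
Answer: 0xA4

Derivation:
Register before byte 5: 0xD4
Byte 5: 0x70
0xD4 XOR 0x70 = 0xA4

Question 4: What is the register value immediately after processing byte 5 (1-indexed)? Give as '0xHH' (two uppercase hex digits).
Answer: 0x75

Derivation:
After byte 1 (0xC5): reg=0xF9
After byte 2 (0x66): reg=0xD4
After byte 3 (0x3F): reg=0x9F
After byte 4 (0x00): reg=0xD4
After byte 5 (0x70): reg=0x75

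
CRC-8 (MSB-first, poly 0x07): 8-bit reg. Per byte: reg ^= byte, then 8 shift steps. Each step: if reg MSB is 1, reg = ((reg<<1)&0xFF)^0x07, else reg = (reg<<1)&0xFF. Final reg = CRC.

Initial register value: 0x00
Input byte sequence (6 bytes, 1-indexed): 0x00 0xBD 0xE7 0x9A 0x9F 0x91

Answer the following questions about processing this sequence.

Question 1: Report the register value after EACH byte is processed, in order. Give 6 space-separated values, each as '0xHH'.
0x00 0x3A 0x1D 0x9C 0x09 0xC1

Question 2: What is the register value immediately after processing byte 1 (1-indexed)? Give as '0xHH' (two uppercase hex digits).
Answer: 0x00

Derivation:
After byte 1 (0x00): reg=0x00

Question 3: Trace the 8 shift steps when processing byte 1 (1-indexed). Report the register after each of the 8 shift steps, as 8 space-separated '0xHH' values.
Answer: 0x00 0x00 0x00 0x00 0x00 0x00 0x00 0x00

Derivation:
Register before byte 1: 0x00
After XOR with byte 0x00: 0x00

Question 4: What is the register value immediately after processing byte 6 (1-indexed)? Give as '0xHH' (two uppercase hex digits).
Answer: 0xC1

Derivation:
After byte 1 (0x00): reg=0x00
After byte 2 (0xBD): reg=0x3A
After byte 3 (0xE7): reg=0x1D
After byte 4 (0x9A): reg=0x9C
After byte 5 (0x9F): reg=0x09
After byte 6 (0x91): reg=0xC1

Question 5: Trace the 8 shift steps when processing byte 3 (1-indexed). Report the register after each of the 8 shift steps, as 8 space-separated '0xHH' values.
After byte 1 (0x00): reg=0x00
After byte 2 (0xBD): reg=0x3A
Register before byte 3: 0x3A
After XOR with byte 0xE7: 0xDD

Answer: 0xBD 0x7D 0xFA 0xF3 0xE1 0xC5 0x8D 0x1D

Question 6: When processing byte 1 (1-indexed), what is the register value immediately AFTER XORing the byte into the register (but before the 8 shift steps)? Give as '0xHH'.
Register before byte 1: 0x00
Byte 1: 0x00
0x00 XOR 0x00 = 0x00

Answer: 0x00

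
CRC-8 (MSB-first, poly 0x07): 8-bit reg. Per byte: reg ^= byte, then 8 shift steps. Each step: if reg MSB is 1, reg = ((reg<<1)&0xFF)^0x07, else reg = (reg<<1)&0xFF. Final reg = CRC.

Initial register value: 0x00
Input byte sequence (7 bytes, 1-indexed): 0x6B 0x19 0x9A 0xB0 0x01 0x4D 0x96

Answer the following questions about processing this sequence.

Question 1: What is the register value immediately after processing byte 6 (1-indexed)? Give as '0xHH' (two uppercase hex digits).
Answer: 0xE1

Derivation:
After byte 1 (0x6B): reg=0x16
After byte 2 (0x19): reg=0x2D
After byte 3 (0x9A): reg=0x0C
After byte 4 (0xB0): reg=0x3D
After byte 5 (0x01): reg=0xB4
After byte 6 (0x4D): reg=0xE1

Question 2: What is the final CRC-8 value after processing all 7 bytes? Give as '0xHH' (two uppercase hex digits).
After byte 1 (0x6B): reg=0x16
After byte 2 (0x19): reg=0x2D
After byte 3 (0x9A): reg=0x0C
After byte 4 (0xB0): reg=0x3D
After byte 5 (0x01): reg=0xB4
After byte 6 (0x4D): reg=0xE1
After byte 7 (0x96): reg=0x42

Answer: 0x42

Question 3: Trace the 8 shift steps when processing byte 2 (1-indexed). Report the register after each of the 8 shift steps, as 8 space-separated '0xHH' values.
After byte 1 (0x6B): reg=0x16
Register before byte 2: 0x16
After XOR with byte 0x19: 0x0F

Answer: 0x1E 0x3C 0x78 0xF0 0xE7 0xC9 0x95 0x2D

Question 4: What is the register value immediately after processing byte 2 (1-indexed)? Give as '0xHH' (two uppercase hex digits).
Answer: 0x2D

Derivation:
After byte 1 (0x6B): reg=0x16
After byte 2 (0x19): reg=0x2D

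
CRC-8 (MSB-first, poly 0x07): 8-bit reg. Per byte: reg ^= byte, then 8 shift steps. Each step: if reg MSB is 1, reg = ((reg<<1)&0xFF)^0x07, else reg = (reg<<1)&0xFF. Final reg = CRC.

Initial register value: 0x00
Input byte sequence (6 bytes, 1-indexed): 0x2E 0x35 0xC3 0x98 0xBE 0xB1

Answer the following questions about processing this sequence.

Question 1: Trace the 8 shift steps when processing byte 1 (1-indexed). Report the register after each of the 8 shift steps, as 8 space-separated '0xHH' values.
Answer: 0x5C 0xB8 0x77 0xEE 0xDB 0xB1 0x65 0xCA

Derivation:
Register before byte 1: 0x00
After XOR with byte 0x2E: 0x2E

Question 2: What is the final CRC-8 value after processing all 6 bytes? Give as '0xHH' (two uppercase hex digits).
Answer: 0xD6

Derivation:
After byte 1 (0x2E): reg=0xCA
After byte 2 (0x35): reg=0xF3
After byte 3 (0xC3): reg=0x90
After byte 4 (0x98): reg=0x38
After byte 5 (0xBE): reg=0x9B
After byte 6 (0xB1): reg=0xD6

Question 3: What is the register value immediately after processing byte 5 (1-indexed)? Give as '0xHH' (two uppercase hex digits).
Answer: 0x9B

Derivation:
After byte 1 (0x2E): reg=0xCA
After byte 2 (0x35): reg=0xF3
After byte 3 (0xC3): reg=0x90
After byte 4 (0x98): reg=0x38
After byte 5 (0xBE): reg=0x9B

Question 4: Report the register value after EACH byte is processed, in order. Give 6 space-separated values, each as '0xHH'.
0xCA 0xF3 0x90 0x38 0x9B 0xD6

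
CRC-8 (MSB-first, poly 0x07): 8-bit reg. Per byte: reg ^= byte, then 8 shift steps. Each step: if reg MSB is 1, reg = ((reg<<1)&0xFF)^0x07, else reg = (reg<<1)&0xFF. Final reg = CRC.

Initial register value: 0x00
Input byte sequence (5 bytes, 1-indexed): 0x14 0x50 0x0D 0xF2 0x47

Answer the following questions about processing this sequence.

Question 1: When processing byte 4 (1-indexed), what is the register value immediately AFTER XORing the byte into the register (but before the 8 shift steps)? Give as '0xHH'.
Register before byte 4: 0x26
Byte 4: 0xF2
0x26 XOR 0xF2 = 0xD4

Answer: 0xD4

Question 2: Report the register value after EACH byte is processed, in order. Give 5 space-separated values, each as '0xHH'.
0x6C 0xB4 0x26 0x22 0x3C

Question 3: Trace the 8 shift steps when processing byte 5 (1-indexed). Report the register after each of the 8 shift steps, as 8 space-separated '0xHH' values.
Answer: 0xCA 0x93 0x21 0x42 0x84 0x0F 0x1E 0x3C

Derivation:
After byte 1 (0x14): reg=0x6C
After byte 2 (0x50): reg=0xB4
After byte 3 (0x0D): reg=0x26
After byte 4 (0xF2): reg=0x22
Register before byte 5: 0x22
After XOR with byte 0x47: 0x65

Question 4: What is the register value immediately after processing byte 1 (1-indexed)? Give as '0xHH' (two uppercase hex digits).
After byte 1 (0x14): reg=0x6C

Answer: 0x6C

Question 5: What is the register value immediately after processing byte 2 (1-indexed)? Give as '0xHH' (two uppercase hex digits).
After byte 1 (0x14): reg=0x6C
After byte 2 (0x50): reg=0xB4

Answer: 0xB4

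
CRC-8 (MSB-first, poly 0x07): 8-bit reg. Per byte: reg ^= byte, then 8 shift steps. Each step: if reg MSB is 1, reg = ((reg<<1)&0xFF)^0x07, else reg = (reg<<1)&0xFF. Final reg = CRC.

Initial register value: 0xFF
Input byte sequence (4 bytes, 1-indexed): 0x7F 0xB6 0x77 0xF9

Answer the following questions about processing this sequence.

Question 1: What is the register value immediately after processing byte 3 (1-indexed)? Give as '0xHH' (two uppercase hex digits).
After byte 1 (0x7F): reg=0x89
After byte 2 (0xB6): reg=0xBD
After byte 3 (0x77): reg=0x78

Answer: 0x78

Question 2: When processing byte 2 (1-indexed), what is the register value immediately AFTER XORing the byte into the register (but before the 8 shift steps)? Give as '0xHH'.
Answer: 0x3F

Derivation:
Register before byte 2: 0x89
Byte 2: 0xB6
0x89 XOR 0xB6 = 0x3F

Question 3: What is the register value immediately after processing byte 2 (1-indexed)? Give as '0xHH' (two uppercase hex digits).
Answer: 0xBD

Derivation:
After byte 1 (0x7F): reg=0x89
After byte 2 (0xB6): reg=0xBD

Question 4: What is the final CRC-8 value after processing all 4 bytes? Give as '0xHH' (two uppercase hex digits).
After byte 1 (0x7F): reg=0x89
After byte 2 (0xB6): reg=0xBD
After byte 3 (0x77): reg=0x78
After byte 4 (0xF9): reg=0x8E

Answer: 0x8E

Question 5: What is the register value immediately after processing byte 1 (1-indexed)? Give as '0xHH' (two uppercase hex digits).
After byte 1 (0x7F): reg=0x89

Answer: 0x89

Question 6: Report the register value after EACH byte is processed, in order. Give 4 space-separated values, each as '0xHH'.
0x89 0xBD 0x78 0x8E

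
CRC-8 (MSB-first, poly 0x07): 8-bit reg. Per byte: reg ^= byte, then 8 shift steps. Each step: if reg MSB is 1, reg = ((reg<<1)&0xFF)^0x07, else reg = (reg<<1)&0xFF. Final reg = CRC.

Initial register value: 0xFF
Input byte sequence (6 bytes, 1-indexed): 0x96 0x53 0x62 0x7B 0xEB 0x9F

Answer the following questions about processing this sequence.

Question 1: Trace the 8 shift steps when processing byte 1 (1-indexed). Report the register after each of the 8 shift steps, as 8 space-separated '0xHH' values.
Register before byte 1: 0xFF
After XOR with byte 0x96: 0x69

Answer: 0xD2 0xA3 0x41 0x82 0x03 0x06 0x0C 0x18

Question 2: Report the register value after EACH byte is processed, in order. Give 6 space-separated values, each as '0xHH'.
0x18 0xF6 0xE5 0xD3 0xA8 0x85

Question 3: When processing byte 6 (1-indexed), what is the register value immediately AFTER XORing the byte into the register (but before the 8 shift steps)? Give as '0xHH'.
Answer: 0x37

Derivation:
Register before byte 6: 0xA8
Byte 6: 0x9F
0xA8 XOR 0x9F = 0x37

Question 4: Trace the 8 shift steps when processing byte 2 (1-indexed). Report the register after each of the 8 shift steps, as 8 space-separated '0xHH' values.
After byte 1 (0x96): reg=0x18
Register before byte 2: 0x18
After XOR with byte 0x53: 0x4B

Answer: 0x96 0x2B 0x56 0xAC 0x5F 0xBE 0x7B 0xF6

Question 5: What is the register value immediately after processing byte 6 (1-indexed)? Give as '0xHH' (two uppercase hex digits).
Answer: 0x85

Derivation:
After byte 1 (0x96): reg=0x18
After byte 2 (0x53): reg=0xF6
After byte 3 (0x62): reg=0xE5
After byte 4 (0x7B): reg=0xD3
After byte 5 (0xEB): reg=0xA8
After byte 6 (0x9F): reg=0x85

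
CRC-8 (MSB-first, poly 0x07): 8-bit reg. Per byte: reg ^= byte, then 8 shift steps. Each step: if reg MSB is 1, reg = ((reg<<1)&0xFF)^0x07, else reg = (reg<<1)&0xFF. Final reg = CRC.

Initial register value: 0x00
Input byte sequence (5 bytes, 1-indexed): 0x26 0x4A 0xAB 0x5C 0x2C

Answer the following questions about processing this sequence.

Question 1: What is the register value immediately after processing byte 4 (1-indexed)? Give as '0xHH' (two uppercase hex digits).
Answer: 0xA7

Derivation:
After byte 1 (0x26): reg=0xF2
After byte 2 (0x4A): reg=0x21
After byte 3 (0xAB): reg=0xBF
After byte 4 (0x5C): reg=0xA7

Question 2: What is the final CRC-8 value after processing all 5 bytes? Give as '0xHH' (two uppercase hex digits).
Answer: 0xB8

Derivation:
After byte 1 (0x26): reg=0xF2
After byte 2 (0x4A): reg=0x21
After byte 3 (0xAB): reg=0xBF
After byte 4 (0x5C): reg=0xA7
After byte 5 (0x2C): reg=0xB8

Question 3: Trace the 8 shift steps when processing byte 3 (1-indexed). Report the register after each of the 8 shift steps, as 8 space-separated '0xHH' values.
Answer: 0x13 0x26 0x4C 0x98 0x37 0x6E 0xDC 0xBF

Derivation:
After byte 1 (0x26): reg=0xF2
After byte 2 (0x4A): reg=0x21
Register before byte 3: 0x21
After XOR with byte 0xAB: 0x8A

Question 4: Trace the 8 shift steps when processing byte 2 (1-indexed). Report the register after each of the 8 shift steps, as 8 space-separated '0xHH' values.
After byte 1 (0x26): reg=0xF2
Register before byte 2: 0xF2
After XOR with byte 0x4A: 0xB8

Answer: 0x77 0xEE 0xDB 0xB1 0x65 0xCA 0x93 0x21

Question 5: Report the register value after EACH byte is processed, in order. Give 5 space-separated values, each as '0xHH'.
0xF2 0x21 0xBF 0xA7 0xB8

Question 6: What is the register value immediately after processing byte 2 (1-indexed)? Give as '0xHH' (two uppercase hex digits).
After byte 1 (0x26): reg=0xF2
After byte 2 (0x4A): reg=0x21

Answer: 0x21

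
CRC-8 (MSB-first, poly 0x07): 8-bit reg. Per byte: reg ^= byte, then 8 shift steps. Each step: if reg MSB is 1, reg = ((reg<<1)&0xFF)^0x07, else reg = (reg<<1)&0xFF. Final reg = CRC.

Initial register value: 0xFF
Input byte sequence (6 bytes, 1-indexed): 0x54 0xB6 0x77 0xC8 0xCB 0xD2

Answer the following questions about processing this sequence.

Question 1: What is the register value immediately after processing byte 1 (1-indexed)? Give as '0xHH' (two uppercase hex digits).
Answer: 0x58

Derivation:
After byte 1 (0x54): reg=0x58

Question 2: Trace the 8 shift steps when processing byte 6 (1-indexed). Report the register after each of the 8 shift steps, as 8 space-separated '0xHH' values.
Answer: 0x72 0xE4 0xCF 0x99 0x35 0x6A 0xD4 0xAF

Derivation:
After byte 1 (0x54): reg=0x58
After byte 2 (0xB6): reg=0x84
After byte 3 (0x77): reg=0xD7
After byte 4 (0xC8): reg=0x5D
After byte 5 (0xCB): reg=0xEB
Register before byte 6: 0xEB
After XOR with byte 0xD2: 0x39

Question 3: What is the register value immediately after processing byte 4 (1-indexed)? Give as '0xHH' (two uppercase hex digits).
Answer: 0x5D

Derivation:
After byte 1 (0x54): reg=0x58
After byte 2 (0xB6): reg=0x84
After byte 3 (0x77): reg=0xD7
After byte 4 (0xC8): reg=0x5D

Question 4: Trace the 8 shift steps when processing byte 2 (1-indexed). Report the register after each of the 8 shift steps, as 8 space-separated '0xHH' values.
After byte 1 (0x54): reg=0x58
Register before byte 2: 0x58
After XOR with byte 0xB6: 0xEE

Answer: 0xDB 0xB1 0x65 0xCA 0x93 0x21 0x42 0x84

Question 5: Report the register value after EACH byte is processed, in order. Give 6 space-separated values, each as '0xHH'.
0x58 0x84 0xD7 0x5D 0xEB 0xAF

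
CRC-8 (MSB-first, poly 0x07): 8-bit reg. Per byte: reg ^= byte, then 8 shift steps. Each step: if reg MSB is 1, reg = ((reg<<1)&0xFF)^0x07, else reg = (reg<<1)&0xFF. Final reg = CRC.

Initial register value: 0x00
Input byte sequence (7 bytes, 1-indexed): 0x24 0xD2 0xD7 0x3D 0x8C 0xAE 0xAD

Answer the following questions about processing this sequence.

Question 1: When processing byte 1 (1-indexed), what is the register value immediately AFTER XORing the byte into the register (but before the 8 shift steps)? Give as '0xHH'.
Register before byte 1: 0x00
Byte 1: 0x24
0x00 XOR 0x24 = 0x24

Answer: 0x24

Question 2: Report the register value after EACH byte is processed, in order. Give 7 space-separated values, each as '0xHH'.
0xFC 0xCA 0x53 0x0D 0x8E 0xE0 0xE4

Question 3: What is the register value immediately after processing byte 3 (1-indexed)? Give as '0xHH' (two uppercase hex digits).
After byte 1 (0x24): reg=0xFC
After byte 2 (0xD2): reg=0xCA
After byte 3 (0xD7): reg=0x53

Answer: 0x53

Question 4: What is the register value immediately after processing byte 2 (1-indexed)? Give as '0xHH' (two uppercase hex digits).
Answer: 0xCA

Derivation:
After byte 1 (0x24): reg=0xFC
After byte 2 (0xD2): reg=0xCA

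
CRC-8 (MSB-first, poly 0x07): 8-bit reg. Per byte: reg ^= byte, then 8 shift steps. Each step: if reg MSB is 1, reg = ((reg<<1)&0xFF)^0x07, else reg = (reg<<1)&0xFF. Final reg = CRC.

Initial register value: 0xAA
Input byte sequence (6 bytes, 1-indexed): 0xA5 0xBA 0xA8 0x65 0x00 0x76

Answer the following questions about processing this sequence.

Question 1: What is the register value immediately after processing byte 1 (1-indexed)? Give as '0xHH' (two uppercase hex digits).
Answer: 0x2D

Derivation:
After byte 1 (0xA5): reg=0x2D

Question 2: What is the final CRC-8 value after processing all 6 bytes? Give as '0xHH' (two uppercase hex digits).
After byte 1 (0xA5): reg=0x2D
After byte 2 (0xBA): reg=0xEC
After byte 3 (0xA8): reg=0xDB
After byte 4 (0x65): reg=0x33
After byte 5 (0x00): reg=0x99
After byte 6 (0x76): reg=0x83

Answer: 0x83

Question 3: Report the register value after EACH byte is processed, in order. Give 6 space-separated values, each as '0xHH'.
0x2D 0xEC 0xDB 0x33 0x99 0x83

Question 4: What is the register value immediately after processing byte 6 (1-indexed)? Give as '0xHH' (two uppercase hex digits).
Answer: 0x83

Derivation:
After byte 1 (0xA5): reg=0x2D
After byte 2 (0xBA): reg=0xEC
After byte 3 (0xA8): reg=0xDB
After byte 4 (0x65): reg=0x33
After byte 5 (0x00): reg=0x99
After byte 6 (0x76): reg=0x83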